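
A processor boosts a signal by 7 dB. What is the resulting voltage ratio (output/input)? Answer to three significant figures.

Voltage ratio = 10^(dB/20).
10^(7/20) = 10^(0.3500) = 2.24.

2.24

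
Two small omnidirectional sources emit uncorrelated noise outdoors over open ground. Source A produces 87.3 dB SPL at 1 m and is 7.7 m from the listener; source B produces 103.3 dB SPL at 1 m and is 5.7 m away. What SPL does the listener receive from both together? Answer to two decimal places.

At the listener: L_A = 87.3 − 20·log₁₀(7.7) = 69.570 dB; L_B = 103.3 − 20·log₁₀(5.7) = 88.183 dB.
Combined: 10·log₁₀(10^(69.570/10)+10^(88.183/10)) = 88.24 dB SPL.

88.24 dB SPL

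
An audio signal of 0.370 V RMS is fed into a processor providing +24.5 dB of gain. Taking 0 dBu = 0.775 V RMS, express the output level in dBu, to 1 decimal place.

+18.1 dBu

Input level: 20·log₁₀(0.370/0.775) = -6.42 dBu.
Output: -6.42 + 24.5 = +18.1 dBu.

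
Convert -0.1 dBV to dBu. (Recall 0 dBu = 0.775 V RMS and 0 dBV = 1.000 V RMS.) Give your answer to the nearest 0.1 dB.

+2.1 dBu

The offset between the scales is 20·log₁₀(0.775/1.000) = −2.214 dB.
So dBu = -0.1 + 2.214 = +2.1 dBu.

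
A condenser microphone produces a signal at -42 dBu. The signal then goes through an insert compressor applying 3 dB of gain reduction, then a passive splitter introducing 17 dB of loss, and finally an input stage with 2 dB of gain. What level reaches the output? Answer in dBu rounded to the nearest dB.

-60 dBu

Gain stages sum in dB:
-42 − 3 − 17 + 2 = -60 dBu.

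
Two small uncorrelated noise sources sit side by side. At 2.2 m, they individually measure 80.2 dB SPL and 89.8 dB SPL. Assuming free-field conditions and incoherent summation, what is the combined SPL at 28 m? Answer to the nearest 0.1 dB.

Combined at 2.2 m: 10·log₁₀(10^(80.2/10)+10^(89.8/10)) = 90.25 dB SPL.
Then apply −20·log₁₀(28/2.2) = -22.09 dB → 68.2 dB SPL.

68.2 dB SPL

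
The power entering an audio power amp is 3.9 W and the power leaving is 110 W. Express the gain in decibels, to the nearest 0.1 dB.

Power is a power quantity, so gain = 10·log₁₀(P_out/P_in).
10·log₁₀(110/3.9) = 10·log₁₀(28.21) = 14.5 dB.

14.5 dB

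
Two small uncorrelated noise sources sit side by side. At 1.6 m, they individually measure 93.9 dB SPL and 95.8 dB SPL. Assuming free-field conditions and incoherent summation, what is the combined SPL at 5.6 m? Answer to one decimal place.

Combined at 1.6 m: 10·log₁₀(10^(93.9/10)+10^(95.8/10)) = 97.96 dB SPL.
Then apply −20·log₁₀(5.6/1.6) = -10.88 dB → 87.1 dB SPL.

87.1 dB SPL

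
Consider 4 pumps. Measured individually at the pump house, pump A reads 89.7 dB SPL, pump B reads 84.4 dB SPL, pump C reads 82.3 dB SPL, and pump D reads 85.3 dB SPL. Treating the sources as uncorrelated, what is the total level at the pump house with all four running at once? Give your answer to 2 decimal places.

92.35 dB SPL

Add the sources as powers (linear), then convert back to dB:
L_total = 10·log₁₀(10^(89.7/10) + 10^(84.4/10) + 10^(82.3/10) + 10^(85.3/10)) = 10·log₁₀(1717000000) = 92.35 dB SPL.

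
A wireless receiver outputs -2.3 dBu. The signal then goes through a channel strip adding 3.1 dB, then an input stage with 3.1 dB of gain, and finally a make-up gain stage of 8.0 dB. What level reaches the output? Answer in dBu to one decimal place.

+11.9 dBu

Gain stages sum in dB:
-2.3 + 3.1 + 3.1 + 8.0 = +11.9 dBu.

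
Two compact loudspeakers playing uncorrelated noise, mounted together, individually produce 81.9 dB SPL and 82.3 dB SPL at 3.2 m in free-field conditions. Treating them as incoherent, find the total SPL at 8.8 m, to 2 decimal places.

76.33 dB SPL

Combined at 3.2 m: 10·log₁₀(10^(81.9/10)+10^(82.3/10)) = 85.115 dB SPL.
Then apply −20·log₁₀(8.8/3.2) = -8.787 dB → 76.33 dB SPL.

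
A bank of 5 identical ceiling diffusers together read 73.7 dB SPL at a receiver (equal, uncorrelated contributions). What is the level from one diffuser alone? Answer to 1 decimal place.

66.7 dB SPL

5 equal incoherent sources add 10·log₁₀(5) = 6.99 dB over one source.
L_one = 73.7 − 6.99 = 66.7 dB SPL.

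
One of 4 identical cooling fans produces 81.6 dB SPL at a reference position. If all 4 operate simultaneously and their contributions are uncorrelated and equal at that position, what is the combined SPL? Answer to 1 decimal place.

4 equal incoherent sources raise the level by 10·log₁₀(4) = 6.02 dB.
L_total = 81.6 + 6.02 = 87.6 dB SPL.

87.6 dB SPL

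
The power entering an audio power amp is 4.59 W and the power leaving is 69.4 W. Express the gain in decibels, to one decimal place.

11.8 dB

Power is a power quantity, so gain = 10·log₁₀(P_out/P_in).
10·log₁₀(69.4/4.59) = 10·log₁₀(15.12) = 11.8 dB.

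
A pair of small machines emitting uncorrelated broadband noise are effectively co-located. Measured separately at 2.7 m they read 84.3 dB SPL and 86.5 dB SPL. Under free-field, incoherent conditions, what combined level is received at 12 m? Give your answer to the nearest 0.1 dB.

75.6 dB SPL

Combined at 2.7 m: 10·log₁₀(10^(84.3/10)+10^(86.5/10)) = 88.55 dB SPL.
Then apply −20·log₁₀(12/2.7) = -12.96 dB → 75.6 dB SPL.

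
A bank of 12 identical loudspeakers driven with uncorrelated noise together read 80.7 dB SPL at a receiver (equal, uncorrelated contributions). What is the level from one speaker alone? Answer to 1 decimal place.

12 equal incoherent sources add 10·log₁₀(12) = 10.79 dB over one source.
L_one = 80.7 − 10.79 = 69.9 dB SPL.

69.9 dB SPL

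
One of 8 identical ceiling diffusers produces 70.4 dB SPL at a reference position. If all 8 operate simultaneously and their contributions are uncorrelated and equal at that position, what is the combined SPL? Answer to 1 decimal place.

79.4 dB SPL

8 equal incoherent sources raise the level by 10·log₁₀(8) = 9.03 dB.
L_total = 70.4 + 9.03 = 79.4 dB SPL.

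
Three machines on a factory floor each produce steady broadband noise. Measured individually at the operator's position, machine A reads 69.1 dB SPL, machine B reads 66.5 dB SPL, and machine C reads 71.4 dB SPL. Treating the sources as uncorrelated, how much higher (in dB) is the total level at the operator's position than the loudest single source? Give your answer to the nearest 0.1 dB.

Incoherent sources sum as intensities:
L_total = 10·log₁₀(10^(69.1/10) + 10^(66.5/10) + 10^(71.4/10)) = 74.22 dB SPL.
Excess over the loudest (71.4 dB): 74.22 − 71.4 = 2.8 dB.

2.8 dB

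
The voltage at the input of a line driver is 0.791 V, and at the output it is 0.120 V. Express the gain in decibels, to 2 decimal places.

-16.38 dB

Voltage is an amplitude quantity, so gain = 20·log₁₀(V_out/V_in).
20·log₁₀(0.120/0.791) = 20·log₁₀(0.1517) = -16.38 dB.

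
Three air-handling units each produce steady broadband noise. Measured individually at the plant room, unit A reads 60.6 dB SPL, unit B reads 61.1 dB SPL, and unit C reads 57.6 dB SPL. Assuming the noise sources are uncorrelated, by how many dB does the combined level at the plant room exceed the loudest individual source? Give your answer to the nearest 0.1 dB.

3.7 dB

Uncorrelated sources add in intensity (power), not in dB.
L_total = 10·log₁₀(10^(60.6/10) + 10^(61.1/10) + 10^(57.6/10)) = 64.79 dB SPL.
Excess over the loudest (61.1 dB): 64.79 − 61.1 = 3.7 dB.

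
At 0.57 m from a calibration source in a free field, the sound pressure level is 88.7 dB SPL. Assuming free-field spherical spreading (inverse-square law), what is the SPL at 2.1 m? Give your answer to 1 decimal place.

Inverse-square spreading gives ΔL = −20·log₁₀(d₂/d₁).
ΔL = −20·log₁₀(2.1/0.57) = -11.33 dB, so L₂ = 88.7 + (-11.33) = 77.4 dB SPL.

77.4 dB SPL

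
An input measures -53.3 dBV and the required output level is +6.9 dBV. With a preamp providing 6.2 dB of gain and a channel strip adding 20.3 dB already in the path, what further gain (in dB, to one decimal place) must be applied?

The required make-up gain is the shortfall in the dB sum.
G = +6.9 − (-53.3) − 6.2 − 20.3 = 33.7 dB.

33.7 dB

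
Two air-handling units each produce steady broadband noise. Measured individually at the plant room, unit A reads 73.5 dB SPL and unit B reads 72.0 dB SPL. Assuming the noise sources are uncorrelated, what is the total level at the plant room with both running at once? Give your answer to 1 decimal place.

Incoherent sources sum as intensities:
L_total = 10·log₁₀(10^(73.5/10) + 10^(72.0/10)) = 10·log₁₀(38240000) = 75.8 dB SPL.

75.8 dB SPL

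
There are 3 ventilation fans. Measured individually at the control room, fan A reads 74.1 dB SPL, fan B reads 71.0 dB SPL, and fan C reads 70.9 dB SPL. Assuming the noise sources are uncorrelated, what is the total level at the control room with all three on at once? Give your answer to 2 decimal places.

77.04 dB SPL

Incoherent sources sum as intensities:
L_total = 10·log₁₀(10^(74.1/10) + 10^(71.0/10) + 10^(70.9/10)) = 10·log₁₀(50600000) = 77.04 dB SPL.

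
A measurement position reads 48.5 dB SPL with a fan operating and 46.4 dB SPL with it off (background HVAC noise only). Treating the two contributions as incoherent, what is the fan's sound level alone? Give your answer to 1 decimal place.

Remove the background by subtracting linear intensities:
L_src = 10·log₁₀(10^(48.5/10) − 10^(46.4/10)) = 10·log₁₀(27140) = 44.3 dB SPL.

44.3 dB SPL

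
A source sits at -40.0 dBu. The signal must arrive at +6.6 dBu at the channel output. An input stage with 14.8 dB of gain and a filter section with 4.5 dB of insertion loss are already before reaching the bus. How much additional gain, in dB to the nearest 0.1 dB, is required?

The required make-up gain is the shortfall in the dB sum.
G = +6.6 − (-40.0) − 14.8 + 4.5 = 36.3 dB.

36.3 dB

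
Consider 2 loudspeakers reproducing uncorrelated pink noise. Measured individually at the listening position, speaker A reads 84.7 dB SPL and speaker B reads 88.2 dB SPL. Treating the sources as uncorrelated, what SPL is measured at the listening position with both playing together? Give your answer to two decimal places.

89.80 dB SPL

Uncorrelated sources add in intensity (power), not in dB.
L_total = 10·log₁₀(10^(84.7/10) + 10^(88.2/10)) = 10·log₁₀(955800000) = 89.80 dB SPL.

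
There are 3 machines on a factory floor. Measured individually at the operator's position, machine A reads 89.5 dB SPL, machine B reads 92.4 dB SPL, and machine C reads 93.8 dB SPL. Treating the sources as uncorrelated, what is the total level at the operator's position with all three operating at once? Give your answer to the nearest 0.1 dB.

97.0 dB SPL

Add the sources as powers (linear), then convert back to dB:
L_total = 10·log₁₀(10^(89.5/10) + 10^(92.4/10) + 10^(93.8/10)) = 10·log₁₀(5028000000) = 97.0 dB SPL.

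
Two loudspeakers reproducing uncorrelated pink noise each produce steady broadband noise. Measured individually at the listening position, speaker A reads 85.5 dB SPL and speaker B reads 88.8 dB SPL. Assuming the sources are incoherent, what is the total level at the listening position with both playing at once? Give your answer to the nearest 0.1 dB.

90.5 dB SPL

Add the sources as powers (linear), then convert back to dB:
L_total = 10·log₁₀(10^(85.5/10) + 10^(88.8/10)) = 10·log₁₀(1113000000) = 90.5 dB SPL.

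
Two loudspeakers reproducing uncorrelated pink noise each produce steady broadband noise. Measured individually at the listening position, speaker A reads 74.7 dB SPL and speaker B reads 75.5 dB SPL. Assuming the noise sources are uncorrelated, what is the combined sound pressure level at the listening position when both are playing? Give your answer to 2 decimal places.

Uncorrelated sources add in intensity (power), not in dB.
L_total = 10·log₁₀(10^(74.7/10) + 10^(75.5/10)) = 10·log₁₀(64990000) = 78.13 dB SPL.

78.13 dB SPL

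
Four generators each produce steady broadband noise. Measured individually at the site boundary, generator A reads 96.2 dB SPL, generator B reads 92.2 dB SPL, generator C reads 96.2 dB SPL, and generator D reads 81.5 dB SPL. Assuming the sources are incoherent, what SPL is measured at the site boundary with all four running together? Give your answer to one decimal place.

Add the sources as powers (linear), then convert back to dB:
L_total = 10·log₁₀(10^(96.2/10) + 10^(92.2/10) + 10^(96.2/10) + 10^(81.5/10)) = 10·log₁₀(10138000000) = 100.1 dB SPL.

100.1 dB SPL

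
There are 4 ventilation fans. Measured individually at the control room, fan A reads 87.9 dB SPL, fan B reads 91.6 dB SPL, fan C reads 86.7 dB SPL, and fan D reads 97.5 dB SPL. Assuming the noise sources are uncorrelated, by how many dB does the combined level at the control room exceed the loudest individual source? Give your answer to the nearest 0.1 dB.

1.6 dB

Uncorrelated sources add in intensity (power), not in dB.
L_total = 10·log₁₀(10^(87.9/10) + 10^(91.6/10) + 10^(86.7/10) + 10^(97.5/10)) = 99.11 dB SPL.
Excess over the loudest (97.5 dB): 99.11 − 97.5 = 1.6 dB.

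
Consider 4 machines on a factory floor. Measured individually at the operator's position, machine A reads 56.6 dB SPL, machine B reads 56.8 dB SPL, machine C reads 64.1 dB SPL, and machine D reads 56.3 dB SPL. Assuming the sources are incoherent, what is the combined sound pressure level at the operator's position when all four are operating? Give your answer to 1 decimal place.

Uncorrelated sources add in intensity (power), not in dB.
L_total = 10·log₁₀(10^(56.6/10) + 10^(56.8/10) + 10^(64.1/10) + 10^(56.3/10)) = 10·log₁₀(3933000) = 65.9 dB SPL.

65.9 dB SPL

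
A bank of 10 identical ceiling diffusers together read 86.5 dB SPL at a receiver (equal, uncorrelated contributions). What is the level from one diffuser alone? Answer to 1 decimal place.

76.5 dB SPL

10 equal incoherent sources add 10·log₁₀(10) = 10.00 dB over one source.
L_one = 86.5 − 10.00 = 76.5 dB SPL.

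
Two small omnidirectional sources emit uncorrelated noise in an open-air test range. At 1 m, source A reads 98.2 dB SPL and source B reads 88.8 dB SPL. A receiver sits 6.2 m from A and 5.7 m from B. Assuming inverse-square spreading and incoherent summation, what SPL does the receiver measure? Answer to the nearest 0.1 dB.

82.9 dB SPL

At the listener: L_A = 98.2 − 20·log₁₀(6.2) = 82.35 dB; L_B = 88.8 − 20·log₁₀(5.7) = 73.68 dB.
Combined: 10·log₁₀(10^(82.35/10)+10^(73.68/10)) = 82.9 dB SPL.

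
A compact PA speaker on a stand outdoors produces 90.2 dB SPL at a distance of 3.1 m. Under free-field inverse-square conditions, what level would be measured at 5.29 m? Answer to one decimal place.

Free-field point source: level drops by 20·log₁₀ of the distance ratio.
ΔL = −20·log₁₀(5.29/3.1) = -4.64 dB, so L₂ = 90.2 + (-4.64) = 85.6 dB SPL.

85.6 dB SPL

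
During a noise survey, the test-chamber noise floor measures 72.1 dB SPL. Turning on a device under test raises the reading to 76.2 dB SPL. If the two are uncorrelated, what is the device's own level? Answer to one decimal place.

Background correction is a power subtraction:
L_src = 10·log₁₀(10^(76.2/10) − 10^(72.1/10)) = 10·log₁₀(25470000) = 74.1 dB SPL.

74.1 dB SPL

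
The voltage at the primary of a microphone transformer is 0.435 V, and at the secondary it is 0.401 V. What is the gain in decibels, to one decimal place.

-0.7 dB

Voltage is an amplitude quantity, so gain = 20·log₁₀(V_out/V_in).
20·log₁₀(0.401/0.435) = 20·log₁₀(0.9218) = -0.7 dB.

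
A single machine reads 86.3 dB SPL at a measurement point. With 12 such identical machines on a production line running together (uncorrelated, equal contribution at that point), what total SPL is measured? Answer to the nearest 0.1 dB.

97.1 dB SPL

12 equal incoherent sources raise the level by 10·log₁₀(12) = 10.79 dB.
L_total = 86.3 + 10.79 = 97.1 dB SPL.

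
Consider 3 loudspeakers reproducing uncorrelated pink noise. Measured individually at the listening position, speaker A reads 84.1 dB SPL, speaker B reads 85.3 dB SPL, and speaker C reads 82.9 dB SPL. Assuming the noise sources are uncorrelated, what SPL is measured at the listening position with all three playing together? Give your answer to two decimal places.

Incoherent sources sum as intensities:
L_total = 10·log₁₀(10^(84.1/10) + 10^(85.3/10) + 10^(82.9/10)) = 10·log₁₀(790900000) = 88.98 dB SPL.

88.98 dB SPL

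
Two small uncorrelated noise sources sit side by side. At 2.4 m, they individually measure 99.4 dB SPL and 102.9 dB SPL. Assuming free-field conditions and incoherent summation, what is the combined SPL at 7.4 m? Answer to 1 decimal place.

94.7 dB SPL

Combined at 2.4 m: 10·log₁₀(10^(99.4/10)+10^(102.9/10)) = 104.50 dB SPL.
Then apply −20·log₁₀(7.4/2.4) = -9.78 dB → 94.7 dB SPL.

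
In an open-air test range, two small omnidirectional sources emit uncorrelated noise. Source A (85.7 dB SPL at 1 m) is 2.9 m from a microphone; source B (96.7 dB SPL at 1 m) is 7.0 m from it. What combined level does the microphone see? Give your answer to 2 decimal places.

81.45 dB SPL

At the listener: L_A = 85.7 − 20·log₁₀(2.9) = 76.452 dB; L_B = 96.7 − 20·log₁₀(7.0) = 79.798 dB.
Combined: 10·log₁₀(10^(76.452/10)+10^(79.798/10)) = 81.45 dB SPL.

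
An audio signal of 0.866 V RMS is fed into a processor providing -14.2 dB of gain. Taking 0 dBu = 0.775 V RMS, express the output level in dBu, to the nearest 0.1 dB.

-13.2 dBu

Input level: 20·log₁₀(0.866/0.775) = 0.96 dBu.
Output: 0.96 − 14.2 = -13.2 dBu.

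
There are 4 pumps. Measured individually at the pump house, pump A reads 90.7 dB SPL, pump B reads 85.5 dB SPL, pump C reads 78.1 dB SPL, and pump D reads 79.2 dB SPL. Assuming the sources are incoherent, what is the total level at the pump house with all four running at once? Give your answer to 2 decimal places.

92.25 dB SPL

Incoherent sources sum as intensities:
L_total = 10·log₁₀(10^(90.7/10) + 10^(85.5/10) + 10^(78.1/10) + 10^(79.2/10)) = 10·log₁₀(1677000000) = 92.25 dB SPL.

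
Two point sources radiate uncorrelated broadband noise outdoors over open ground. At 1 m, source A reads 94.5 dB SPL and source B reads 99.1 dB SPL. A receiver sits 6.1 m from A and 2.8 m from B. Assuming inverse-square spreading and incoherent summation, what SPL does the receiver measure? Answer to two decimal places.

90.46 dB SPL

At the listener: L_A = 94.5 − 20·log₁₀(6.1) = 78.793 dB; L_B = 99.1 − 20·log₁₀(2.8) = 90.157 dB.
Combined: 10·log₁₀(10^(78.793/10)+10^(90.157/10)) = 90.46 dB SPL.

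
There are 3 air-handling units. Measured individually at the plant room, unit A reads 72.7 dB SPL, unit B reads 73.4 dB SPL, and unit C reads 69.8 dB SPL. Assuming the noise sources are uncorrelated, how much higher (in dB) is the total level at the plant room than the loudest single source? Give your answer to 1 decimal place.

3.6 dB

Incoherent sources sum as intensities:
L_total = 10·log₁₀(10^(72.7/10) + 10^(73.4/10) + 10^(69.8/10)) = 76.99 dB SPL.
Excess over the loudest (73.4 dB): 76.99 − 73.4 = 3.6 dB.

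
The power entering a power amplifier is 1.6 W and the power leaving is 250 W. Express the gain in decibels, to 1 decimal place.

21.9 dB

Power is a power quantity, so gain = 10·log₁₀(P_out/P_in).
10·log₁₀(250/1.6) = 10·log₁₀(156.2) = 21.9 dB.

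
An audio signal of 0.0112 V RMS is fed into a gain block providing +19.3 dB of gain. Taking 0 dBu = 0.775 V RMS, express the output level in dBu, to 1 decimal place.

-17.5 dBu

Input level: 20·log₁₀(0.0112/0.775) = -36.80 dBu.
Output: -36.80 + 19.3 = -17.5 dBu.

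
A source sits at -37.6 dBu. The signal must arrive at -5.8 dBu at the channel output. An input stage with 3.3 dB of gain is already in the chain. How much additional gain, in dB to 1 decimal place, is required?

The required make-up gain is the shortfall in the dB sum.
G = -5.8 − (-37.6) − 3.3 = 28.5 dB.

28.5 dB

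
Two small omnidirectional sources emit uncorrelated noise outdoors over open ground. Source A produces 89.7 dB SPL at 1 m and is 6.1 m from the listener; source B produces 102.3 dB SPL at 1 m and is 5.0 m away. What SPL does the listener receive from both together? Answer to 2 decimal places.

At the listener: L_A = 89.7 − 20·log₁₀(6.1) = 73.993 dB; L_B = 102.3 − 20·log₁₀(5.0) = 88.321 dB.
Combined: 10·log₁₀(10^(73.993/10)+10^(88.321/10)) = 88.48 dB SPL.

88.48 dB SPL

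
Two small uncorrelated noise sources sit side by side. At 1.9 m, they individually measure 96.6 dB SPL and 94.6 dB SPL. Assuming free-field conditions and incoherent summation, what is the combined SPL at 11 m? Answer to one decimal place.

Combined at 1.9 m: 10·log₁₀(10^(96.6/10)+10^(94.6/10)) = 98.72 dB SPL.
Then apply −20·log₁₀(11/1.9) = -15.25 dB → 83.5 dB SPL.

83.5 dB SPL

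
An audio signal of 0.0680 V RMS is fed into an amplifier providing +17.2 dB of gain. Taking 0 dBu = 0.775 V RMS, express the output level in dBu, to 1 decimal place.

-3.9 dBu

Input level: 20·log₁₀(0.0680/0.775) = -21.14 dBu.
Output: -21.14 + 17.2 = -3.9 dBu.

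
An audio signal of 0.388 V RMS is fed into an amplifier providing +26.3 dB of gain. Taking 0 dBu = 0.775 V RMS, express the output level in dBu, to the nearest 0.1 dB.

+20.3 dBu

Input level: 20·log₁₀(0.388/0.775) = -6.01 dBu.
Output: -6.01 + 26.3 = +20.3 dBu.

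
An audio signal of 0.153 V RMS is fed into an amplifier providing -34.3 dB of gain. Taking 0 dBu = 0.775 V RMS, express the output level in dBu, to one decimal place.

-48.4 dBu

Input level: 20·log₁₀(0.153/0.775) = -14.09 dBu.
Output: -14.09 − 34.3 = -48.4 dBu.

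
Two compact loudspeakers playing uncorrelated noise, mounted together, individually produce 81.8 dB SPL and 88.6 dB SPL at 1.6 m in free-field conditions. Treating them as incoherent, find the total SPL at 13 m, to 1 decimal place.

71.2 dB SPL

Combined at 1.6 m: 10·log₁₀(10^(81.8/10)+10^(88.6/10)) = 89.42 dB SPL.
Then apply −20·log₁₀(13/1.6) = -18.20 dB → 71.2 dB SPL.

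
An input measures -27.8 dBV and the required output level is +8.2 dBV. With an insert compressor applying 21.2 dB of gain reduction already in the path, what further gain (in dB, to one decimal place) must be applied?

57.2 dB

The required make-up gain is the shortfall in the dB sum.
G = +8.2 − (-27.8) + 21.2 = 57.2 dB.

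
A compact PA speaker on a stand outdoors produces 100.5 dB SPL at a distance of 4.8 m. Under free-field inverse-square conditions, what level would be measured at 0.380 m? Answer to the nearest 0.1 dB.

Inverse-square spreading gives ΔL = −20·log₁₀(d₂/d₁).
ΔL = −20·log₁₀(0.380/4.8) = 22.03 dB, so L₂ = 100.5 + (22.03) = 122.5 dB SPL.

122.5 dB SPL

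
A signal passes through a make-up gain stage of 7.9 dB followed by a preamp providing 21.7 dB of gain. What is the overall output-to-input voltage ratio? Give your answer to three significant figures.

30.2

Net gain = 7.9 + 21.7 = 29.6 dB.
Voltage ratio = 10^(29.6/20) = 30.2.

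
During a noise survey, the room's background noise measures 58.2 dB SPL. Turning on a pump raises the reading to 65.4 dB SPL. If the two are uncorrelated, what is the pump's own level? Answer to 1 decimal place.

64.5 dB SPL

Background correction is a power subtraction:
L_src = 10·log₁₀(10^(65.4/10) − 10^(58.2/10)) = 10·log₁₀(2807000) = 64.5 dB SPL.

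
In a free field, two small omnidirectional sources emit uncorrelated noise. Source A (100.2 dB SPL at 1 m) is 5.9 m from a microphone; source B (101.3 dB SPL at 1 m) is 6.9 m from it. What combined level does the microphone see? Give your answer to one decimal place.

87.7 dB SPL

At the listener: L_A = 100.2 − 20·log₁₀(5.9) = 84.78 dB; L_B = 101.3 − 20·log₁₀(6.9) = 84.52 dB.
Combined: 10·log₁₀(10^(84.78/10)+10^(84.52/10)) = 87.7 dB SPL.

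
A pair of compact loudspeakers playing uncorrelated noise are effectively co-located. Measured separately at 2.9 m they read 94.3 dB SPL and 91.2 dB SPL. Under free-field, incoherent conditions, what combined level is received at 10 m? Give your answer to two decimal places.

Combined at 2.9 m: 10·log₁₀(10^(94.3/10)+10^(91.2/10)) = 96.031 dB SPL.
Then apply −20·log₁₀(10/2.9) = -10.752 dB → 85.28 dB SPL.

85.28 dB SPL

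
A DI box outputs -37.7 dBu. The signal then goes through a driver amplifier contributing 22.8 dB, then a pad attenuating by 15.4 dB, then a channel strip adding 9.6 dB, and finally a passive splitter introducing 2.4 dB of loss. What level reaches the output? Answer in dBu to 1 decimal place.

-23.1 dBu

In dB, series stages simply add:
-37.7 + 22.8 − 15.4 + 9.6 − 2.4 = -23.1 dBu.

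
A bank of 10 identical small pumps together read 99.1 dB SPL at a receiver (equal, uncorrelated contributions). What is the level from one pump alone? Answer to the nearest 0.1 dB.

10 equal incoherent sources add 10·log₁₀(10) = 10.00 dB over one source.
L_one = 99.1 − 10.00 = 89.1 dB SPL.

89.1 dB SPL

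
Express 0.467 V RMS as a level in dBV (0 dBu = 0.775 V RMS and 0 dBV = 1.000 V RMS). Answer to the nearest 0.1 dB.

dBV = 20·log₁₀(V / 1.000 V).
20·log₁₀(0.467/1.000) = -6.6 dBV.

-6.6 dBV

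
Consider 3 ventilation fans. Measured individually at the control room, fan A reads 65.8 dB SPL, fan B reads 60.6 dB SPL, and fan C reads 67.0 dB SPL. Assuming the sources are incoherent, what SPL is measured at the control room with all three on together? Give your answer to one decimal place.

Uncorrelated sources add in intensity (power), not in dB.
L_total = 10·log₁₀(10^(65.8/10) + 10^(60.6/10) + 10^(67.0/10)) = 10·log₁₀(9962000) = 70.0 dB SPL.

70.0 dB SPL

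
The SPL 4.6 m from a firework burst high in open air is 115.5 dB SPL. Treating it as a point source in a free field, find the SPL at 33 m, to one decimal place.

98.4 dB SPL

Free-field point source: level drops by 20·log₁₀ of the distance ratio.
ΔL = −20·log₁₀(33/4.6) = -17.12 dB, so L₂ = 115.5 + (-17.12) = 98.4 dB SPL.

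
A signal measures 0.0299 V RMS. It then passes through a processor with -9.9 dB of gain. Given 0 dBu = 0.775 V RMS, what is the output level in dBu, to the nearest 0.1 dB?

Input level: 20·log₁₀(0.0299/0.775) = -28.27 dBu.
Output: -28.27 − 9.9 = -38.2 dBu.

-38.2 dBu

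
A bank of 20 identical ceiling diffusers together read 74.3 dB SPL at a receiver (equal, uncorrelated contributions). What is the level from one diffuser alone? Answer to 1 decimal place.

20 equal incoherent sources add 10·log₁₀(20) = 13.01 dB over one source.
L_one = 74.3 − 13.01 = 61.3 dB SPL.

61.3 dB SPL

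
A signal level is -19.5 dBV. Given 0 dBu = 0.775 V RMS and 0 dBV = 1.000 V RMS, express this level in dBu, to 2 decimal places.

-17.29 dBu

The offset between the scales is 20·log₁₀(0.775/1.000) = −2.214 dB.
So dBu = -19.5 + 2.214 = -17.29 dBu.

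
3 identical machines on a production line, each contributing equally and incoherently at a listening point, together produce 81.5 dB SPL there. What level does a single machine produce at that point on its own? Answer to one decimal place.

76.7 dB SPL

3 equal incoherent sources add 10·log₁₀(3) = 4.77 dB over one source.
L_one = 81.5 − 4.77 = 76.7 dB SPL.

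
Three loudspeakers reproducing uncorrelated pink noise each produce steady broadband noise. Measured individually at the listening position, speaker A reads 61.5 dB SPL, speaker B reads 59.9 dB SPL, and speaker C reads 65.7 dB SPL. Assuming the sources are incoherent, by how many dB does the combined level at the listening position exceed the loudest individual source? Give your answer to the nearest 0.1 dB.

2.2 dB

Add the sources as powers (linear), then convert back to dB:
L_total = 10·log₁₀(10^(61.5/10) + 10^(59.9/10) + 10^(65.7/10)) = 67.86 dB SPL.
Excess over the loudest (65.7 dB): 67.86 − 65.7 = 2.2 dB.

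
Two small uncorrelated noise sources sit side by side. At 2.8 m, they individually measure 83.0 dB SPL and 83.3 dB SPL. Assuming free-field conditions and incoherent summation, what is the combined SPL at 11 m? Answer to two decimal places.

74.28 dB SPL

Combined at 2.8 m: 10·log₁₀(10^(83.0/10)+10^(83.3/10)) = 86.163 dB SPL.
Then apply −20·log₁₀(11/2.8) = -11.885 dB → 74.28 dB SPL.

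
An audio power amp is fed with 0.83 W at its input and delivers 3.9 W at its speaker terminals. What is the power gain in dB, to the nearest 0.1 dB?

Power ratio → dB uses the 10·log₁₀ form:
10·log₁₀(3.9/0.83) = 10·log₁₀(4.699) = 6.7 dB.

6.7 dB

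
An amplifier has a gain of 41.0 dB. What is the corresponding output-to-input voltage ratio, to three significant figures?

112

Voltage ratio = 10^(dB/20).
10^(41.0/20) = 10^(2.050) = 112.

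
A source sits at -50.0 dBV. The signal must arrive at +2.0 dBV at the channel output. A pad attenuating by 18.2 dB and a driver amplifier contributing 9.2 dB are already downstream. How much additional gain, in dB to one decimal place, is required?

The required make-up gain is the shortfall in the dB sum.
G = +2.0 − (-50.0) + 18.2 − 9.2 = 61.0 dB.

61.0 dB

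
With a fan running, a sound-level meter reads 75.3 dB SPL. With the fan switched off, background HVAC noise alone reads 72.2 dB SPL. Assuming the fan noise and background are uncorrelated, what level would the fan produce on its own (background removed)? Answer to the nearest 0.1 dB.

72.4 dB SPL

Remove the background by subtracting linear intensities:
L_src = 10·log₁₀(10^(75.3/10) − 10^(72.2/10)) = 10·log₁₀(17290000) = 72.4 dB SPL.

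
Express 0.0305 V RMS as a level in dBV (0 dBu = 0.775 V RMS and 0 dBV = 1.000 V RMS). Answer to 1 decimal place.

dBV = 20·log₁₀(V / 1.000 V).
20·log₁₀(0.0305/1.000) = -30.3 dBV.

-30.3 dBV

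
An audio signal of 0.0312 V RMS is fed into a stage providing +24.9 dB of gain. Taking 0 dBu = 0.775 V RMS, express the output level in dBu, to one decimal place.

Input level: 20·log₁₀(0.0312/0.775) = -27.90 dBu.
Output: -27.90 + 24.9 = -3.0 dBu.

-3.0 dBu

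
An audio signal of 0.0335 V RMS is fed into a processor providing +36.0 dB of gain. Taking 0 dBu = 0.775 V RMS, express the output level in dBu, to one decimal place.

Input level: 20·log₁₀(0.0335/0.775) = -27.29 dBu.
Output: -27.29 + 36.0 = +8.7 dBu.

+8.7 dBu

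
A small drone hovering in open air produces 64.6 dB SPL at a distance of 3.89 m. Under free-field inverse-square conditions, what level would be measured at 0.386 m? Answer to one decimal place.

Inverse-square spreading gives ΔL = −20·log₁₀(d₂/d₁).
ΔL = −20·log₁₀(0.386/3.89) = 20.07 dB, so L₂ = 64.6 + (20.07) = 84.7 dB SPL.

84.7 dB SPL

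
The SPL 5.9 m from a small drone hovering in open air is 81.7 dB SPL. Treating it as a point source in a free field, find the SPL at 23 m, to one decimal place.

69.9 dB SPL

For a point source in a free field, ΔL = −20·log₁₀(d₂/d₁).
ΔL = −20·log₁₀(23/5.9) = -11.82 dB, so L₂ = 81.7 + (-11.82) = 69.9 dB SPL.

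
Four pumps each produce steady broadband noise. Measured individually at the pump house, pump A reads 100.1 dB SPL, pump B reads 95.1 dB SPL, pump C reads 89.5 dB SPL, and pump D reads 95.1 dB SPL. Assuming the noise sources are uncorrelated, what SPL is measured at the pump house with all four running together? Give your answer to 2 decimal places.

Add the sources as powers (linear), then convert back to dB:
L_total = 10·log₁₀(10^(100.1/10) + 10^(95.1/10) + 10^(89.5/10) + 10^(95.1/10)) = 10·log₁₀(17596000000) = 102.45 dB SPL.

102.45 dB SPL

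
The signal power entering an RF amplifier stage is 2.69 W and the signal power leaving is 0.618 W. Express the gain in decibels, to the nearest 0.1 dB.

For a power ratio, dB = 10·log₁₀(P₂/P₁).
10·log₁₀(0.618/2.69) = 10·log₁₀(0.2297) = -6.4 dB.

-6.4 dB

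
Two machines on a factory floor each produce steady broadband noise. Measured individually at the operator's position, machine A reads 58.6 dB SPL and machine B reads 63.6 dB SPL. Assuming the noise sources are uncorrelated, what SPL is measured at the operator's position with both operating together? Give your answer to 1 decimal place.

Incoherent sources sum as intensities:
L_total = 10·log₁₀(10^(58.6/10) + 10^(63.6/10)) = 10·log₁₀(3015000) = 64.8 dB SPL.

64.8 dB SPL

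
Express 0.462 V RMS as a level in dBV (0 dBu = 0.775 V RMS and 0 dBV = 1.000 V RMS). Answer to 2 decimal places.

dBV = 20·log₁₀(V / 1.000 V).
20·log₁₀(0.462/1.000) = -6.71 dBV.

-6.71 dBV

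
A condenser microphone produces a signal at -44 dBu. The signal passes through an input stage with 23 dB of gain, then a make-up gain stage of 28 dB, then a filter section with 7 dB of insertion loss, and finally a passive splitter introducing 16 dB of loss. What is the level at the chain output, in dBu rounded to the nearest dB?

-16 dBu

Cascaded gains and losses add directly in dB.
-44 + 23 + 28 − 7 − 16 = -16 dBu.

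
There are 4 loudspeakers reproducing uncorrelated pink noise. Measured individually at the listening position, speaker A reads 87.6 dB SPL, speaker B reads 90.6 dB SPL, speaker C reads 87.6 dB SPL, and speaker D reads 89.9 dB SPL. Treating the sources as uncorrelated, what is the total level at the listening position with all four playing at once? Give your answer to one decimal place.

95.2 dB SPL

Uncorrelated sources add in intensity (power), not in dB.
L_total = 10·log₁₀(10^(87.6/10) + 10^(90.6/10) + 10^(87.6/10) + 10^(89.9/10)) = 10·log₁₀(3276000000) = 95.2 dB SPL.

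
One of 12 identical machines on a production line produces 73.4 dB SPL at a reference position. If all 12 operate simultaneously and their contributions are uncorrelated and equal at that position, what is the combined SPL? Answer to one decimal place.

12 equal incoherent sources raise the level by 10·log₁₀(12) = 10.79 dB.
L_total = 73.4 + 10.79 = 84.2 dB SPL.

84.2 dB SPL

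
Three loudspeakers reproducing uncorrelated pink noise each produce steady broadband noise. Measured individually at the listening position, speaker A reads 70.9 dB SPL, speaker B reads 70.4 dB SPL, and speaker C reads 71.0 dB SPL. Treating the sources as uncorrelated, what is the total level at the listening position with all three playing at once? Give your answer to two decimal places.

Add the sources as powers (linear), then convert back to dB:
L_total = 10·log₁₀(10^(70.9/10) + 10^(70.4/10) + 10^(71.0/10)) = 10·log₁₀(35860000) = 75.55 dB SPL.

75.55 dB SPL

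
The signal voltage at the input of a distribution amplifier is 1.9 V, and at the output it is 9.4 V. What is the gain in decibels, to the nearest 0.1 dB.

Voltage ratio → dB uses the 20·log₁₀ form:
20·log₁₀(9.4/1.9) = 20·log₁₀(4.947) = 13.9 dB.

13.9 dB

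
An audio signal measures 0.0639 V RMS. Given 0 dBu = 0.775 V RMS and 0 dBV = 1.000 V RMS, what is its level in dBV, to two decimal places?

-23.89 dBV

dBV = 20·log₁₀(V / 1.000 V).
20·log₁₀(0.0639/1.000) = -23.89 dBV.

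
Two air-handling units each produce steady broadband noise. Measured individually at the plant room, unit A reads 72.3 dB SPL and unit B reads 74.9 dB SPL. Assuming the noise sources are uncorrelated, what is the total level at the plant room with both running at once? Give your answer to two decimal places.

Add the sources as powers (linear), then convert back to dB:
L_total = 10·log₁₀(10^(72.3/10) + 10^(74.9/10)) = 10·log₁₀(47890000) = 76.80 dB SPL.

76.80 dB SPL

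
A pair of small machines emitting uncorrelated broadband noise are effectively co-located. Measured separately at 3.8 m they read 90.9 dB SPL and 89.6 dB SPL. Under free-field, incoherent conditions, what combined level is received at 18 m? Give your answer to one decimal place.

Combined at 3.8 m: 10·log₁₀(10^(90.9/10)+10^(89.6/10)) = 93.31 dB SPL.
Then apply −20·log₁₀(18/3.8) = -13.51 dB → 79.8 dB SPL.

79.8 dB SPL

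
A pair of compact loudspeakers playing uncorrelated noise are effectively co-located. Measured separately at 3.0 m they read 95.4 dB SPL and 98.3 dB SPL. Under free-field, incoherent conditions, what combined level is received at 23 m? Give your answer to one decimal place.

82.4 dB SPL

Combined at 3.0 m: 10·log₁₀(10^(95.4/10)+10^(98.3/10)) = 100.10 dB SPL.
Then apply −20·log₁₀(23/3.0) = -17.69 dB → 82.4 dB SPL.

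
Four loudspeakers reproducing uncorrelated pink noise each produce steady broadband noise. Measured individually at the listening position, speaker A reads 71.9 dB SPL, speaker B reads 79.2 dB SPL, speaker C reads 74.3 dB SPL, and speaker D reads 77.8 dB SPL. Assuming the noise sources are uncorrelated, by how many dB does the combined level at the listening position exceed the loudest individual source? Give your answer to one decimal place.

Add the sources as powers (linear), then convert back to dB:
L_total = 10·log₁₀(10^(71.9/10) + 10^(79.2/10) + 10^(74.3/10) + 10^(77.8/10)) = 82.69 dB SPL.
Excess over the loudest (79.2 dB): 82.69 − 79.2 = 3.5 dB.

3.5 dB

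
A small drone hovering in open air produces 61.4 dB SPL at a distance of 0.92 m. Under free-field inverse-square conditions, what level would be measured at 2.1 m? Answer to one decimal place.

Free-field point source: level drops by 20·log₁₀ of the distance ratio.
ΔL = −20·log₁₀(2.1/0.92) = -7.17 dB, so L₂ = 61.4 + (-7.17) = 54.2 dB SPL.

54.2 dB SPL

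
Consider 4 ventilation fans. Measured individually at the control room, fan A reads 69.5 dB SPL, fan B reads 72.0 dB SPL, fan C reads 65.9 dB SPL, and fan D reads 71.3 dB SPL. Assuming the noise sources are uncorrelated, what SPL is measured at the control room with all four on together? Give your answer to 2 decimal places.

76.25 dB SPL

Incoherent sources sum as intensities:
L_total = 10·log₁₀(10^(69.5/10) + 10^(72.0/10) + 10^(65.9/10) + 10^(71.3/10)) = 10·log₁₀(42140000) = 76.25 dB SPL.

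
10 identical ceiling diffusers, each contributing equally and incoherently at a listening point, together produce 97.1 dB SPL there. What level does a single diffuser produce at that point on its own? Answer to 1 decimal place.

10 equal incoherent sources add 10·log₁₀(10) = 10.00 dB over one source.
L_one = 97.1 − 10.00 = 87.1 dB SPL.

87.1 dB SPL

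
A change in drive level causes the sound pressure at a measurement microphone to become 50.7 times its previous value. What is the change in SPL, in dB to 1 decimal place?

Sound pressure is an amplitude quantity: ΔL = 20·log₁₀(p₂/p₁).
20·log₁₀(50.7) = 34.1 dB.

34.1 dB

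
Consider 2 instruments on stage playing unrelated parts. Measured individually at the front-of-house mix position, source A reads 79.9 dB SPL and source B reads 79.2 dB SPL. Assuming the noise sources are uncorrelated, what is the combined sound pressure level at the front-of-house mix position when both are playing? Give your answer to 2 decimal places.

82.57 dB SPL

Incoherent sources sum as intensities:
L_total = 10·log₁₀(10^(79.9/10) + 10^(79.2/10)) = 10·log₁₀(180900000) = 82.57 dB SPL.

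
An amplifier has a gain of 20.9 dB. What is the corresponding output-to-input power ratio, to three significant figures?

Power ratio = 10^(dB/10).
10^(20.9/10) = 10^(2.090) = 123.

123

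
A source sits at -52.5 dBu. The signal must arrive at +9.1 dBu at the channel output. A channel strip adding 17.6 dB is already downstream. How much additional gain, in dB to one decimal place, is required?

44.0 dB

The required make-up gain is the shortfall in the dB sum.
G = +9.1 − (-52.5) − 17.6 = 44.0 dB.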